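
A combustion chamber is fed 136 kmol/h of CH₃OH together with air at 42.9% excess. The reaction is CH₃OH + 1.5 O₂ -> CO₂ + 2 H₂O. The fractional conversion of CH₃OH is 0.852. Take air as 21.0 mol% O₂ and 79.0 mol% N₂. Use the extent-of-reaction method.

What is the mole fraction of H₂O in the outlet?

Stoichiometric O₂ = 1.5 × 136 = 204 kmol/h; O₂ fed = 204 × 1.429 = 291.5 kmol/h.
N₂ fed = 291.5 × 79/21 = 1097 kmol/h.
Fuel reacted = 0.852 × 136 → ξ = 115.9 kmol/h.
Outlet (n = n₀ + ν ξ):
  CH₃OH: 136 − 1(115.9) = 20.13
  O₂: 291.5 − 1.5(115.9) = 117.7
  N₂: 1097 (inert)
  CO₂: 0 + 1(115.9) = 115.9
  H₂O: 0 + 2(115.9) = 231.7
Total out = 1582 kmol/h; y_H₂O = 231.7 / 1582 = 0.1465.

0.146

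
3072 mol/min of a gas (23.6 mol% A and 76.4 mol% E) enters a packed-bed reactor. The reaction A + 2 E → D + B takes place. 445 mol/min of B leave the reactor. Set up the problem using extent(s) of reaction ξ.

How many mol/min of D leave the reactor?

For B: n = n₀ + 1ξ → 445 = 0 + 1ξ, giving ξ = 445 mol/min.
Outlet amounts (n = n₀ + ν ξ):
  A: 725 − 1(445) = 280
  E: 2347 − 2(445) = 1457
  D: 0 + 1(445) = 445
  B: 0 + 1(445) = 445

445 mol/min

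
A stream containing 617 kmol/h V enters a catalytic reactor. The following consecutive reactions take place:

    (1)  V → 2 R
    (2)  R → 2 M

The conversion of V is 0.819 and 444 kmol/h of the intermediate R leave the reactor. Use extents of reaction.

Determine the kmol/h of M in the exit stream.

1130 kmol/h

Conversion of V: V consumed = 1ξ₁ = 0.819 × 617 → ξ₁ = 505.3 kmol/h.
R balance: n_R = 0 + 2ξ₁ − 1ξ₂ = 444 → ξ₂ = (2·505.3 − 444)/1 = 566.6 kmol/h.
Outlet amounts (n = n₀ + Σ ν·ξ):
  V: 617 − 1(505.3) = 111.7
  R: 0 + 2(505.3) − 1(566.6) = 444
  M: 0 + 2(566.6) = 1133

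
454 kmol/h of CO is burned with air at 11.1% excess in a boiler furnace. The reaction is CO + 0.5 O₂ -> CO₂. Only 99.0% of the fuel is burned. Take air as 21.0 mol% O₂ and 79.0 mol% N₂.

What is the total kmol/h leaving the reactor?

Stoichiometric O₂ = 0.5 × 454 = 227 kmol/h; O₂ fed = 227 × 1.111 = 252.2 kmol/h.
N₂ fed = 252.2 × 79/21 = 948.7 kmol/h.
Fuel reacted = 0.99 × 454 → ξ = 449.5 kmol/h.
Outlet (n = n₀ + ν ξ):
  CO: 454 − 1(449.5) = 4.54
  O₂: 252.2 − 0.5(449.5) = 27.47
  N₂: 948.7 (inert)
  CO₂: 0 + 1(449.5) = 449.5
Total out = 4.54 + 27.47 + 948.7 + 449.5 = 1430 kmol/h.

1430 kmol/h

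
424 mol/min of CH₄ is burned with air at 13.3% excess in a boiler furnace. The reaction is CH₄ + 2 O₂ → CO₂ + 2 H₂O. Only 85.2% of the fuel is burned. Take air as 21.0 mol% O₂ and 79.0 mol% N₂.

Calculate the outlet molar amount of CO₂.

361 mol/min

Stoichiometric O₂ = 2 × 424 = 848 mol/min; O₂ fed = 848 × 1.133 = 960.8 mol/min.
N₂ fed = 960.8 × 79/21 = 3614 mol/min.
Fuel reacted = 0.852 × 424 → ξ = 361.2 mol/min.
Outlet (n = n₀ + ν ξ):
  CH₄: 424 − 1(361.2) = 62.75
  O₂: 960.8 − 2(361.2) = 238.3
  N₂: 3614 (inert)
  CO₂: 0 + 1(361.2) = 361.2
  H₂O: 0 + 2(361.2) = 722.5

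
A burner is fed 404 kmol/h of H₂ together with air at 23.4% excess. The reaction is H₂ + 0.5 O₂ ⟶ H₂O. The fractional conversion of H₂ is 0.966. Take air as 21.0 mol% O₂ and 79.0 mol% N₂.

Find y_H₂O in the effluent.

0.28

Stoichiometric O₂ = 0.5 × 404 = 202 kmol/h; O₂ fed = 202 × 1.234 = 249.3 kmol/h.
N₂ fed = 249.3 × 79/21 = 937.7 kmol/h.
Fuel reacted = 0.966 × 404 → ξ = 390.3 kmol/h.
Outlet (n = n₀ + ν ξ):
  H₂: 404 − 1(390.3) = 13.74
  O₂: 249.3 − 0.5(390.3) = 54.14
  N₂: 937.7 (inert)
  H₂O: 0 + 1(390.3) = 390.3
Total out = 1396 kmol/h; y_H₂O = 390.3 / 1396 = 0.2796.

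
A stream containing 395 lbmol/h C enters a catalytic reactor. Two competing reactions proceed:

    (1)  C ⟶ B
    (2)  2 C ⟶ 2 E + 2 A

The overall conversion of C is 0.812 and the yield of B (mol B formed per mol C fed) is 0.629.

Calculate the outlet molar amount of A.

72.3 lbmol/h

Yield of B: 1ξ₁ / 395 = 0.629 → ξ₁ = 248.5 lbmol/h.
Conversion of C: 1ξ₁ + 2ξ₂ = 0.812 × 395 = 320.7 → ξ₂ = 36.14 lbmol/h.
Outlet amounts (n = n₀ + Σ ν·ξ):
  C: 395 − 1(248.5) − 2(36.14) = 74.26
  B: 0 + 1(248.5) = 248.5
  E: 0 + 2(36.14) = 72.28
  A: 0 + 2(36.14) = 72.28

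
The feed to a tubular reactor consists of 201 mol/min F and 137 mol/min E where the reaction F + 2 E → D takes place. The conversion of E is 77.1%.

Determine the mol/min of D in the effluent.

52.8 mol/min

E reacted = 0.771 × 137 = 105.6 mol/min; ν_E = −2, so ξ = 105.6/2 = 52.81 mol/min.
Outlet amounts (n = n₀ + ν ξ):
  F: 201 − 1(52.81) = 148.2
  E: 137 − 2(52.81) = 31.37
  D: 0 + 1(52.81) = 52.81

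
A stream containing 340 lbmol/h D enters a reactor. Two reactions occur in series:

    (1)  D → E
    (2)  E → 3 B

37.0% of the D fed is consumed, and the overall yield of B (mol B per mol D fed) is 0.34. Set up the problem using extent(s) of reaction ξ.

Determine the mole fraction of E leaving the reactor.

Conversion of D: D consumed = 1ξ₁ = 0.37 × 340 → ξ₁ = 125.8 lbmol/h.
Yield of B: 3ξ₂ / 340 = 0.34 → ξ₂ = 38.53 lbmol/h.
Outlet amounts (n = n₀ + Σ ν·ξ):
  D: 340 − 1(125.8) = 214.2
  E: 0 + 1(125.8) − 1(38.53) = 87.27
  B: 0 + 3(38.53) = 115.6
Total out = 417.1 lbmol/h; y_E = 87.27 / 417.1 = 0.2092.

0.209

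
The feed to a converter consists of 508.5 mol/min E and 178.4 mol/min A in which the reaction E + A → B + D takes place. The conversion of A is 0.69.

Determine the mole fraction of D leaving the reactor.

0.179

A reacted = 0.69 × 178.4 = 123.1 mol/min; ν_A = −1, so ξ = 123.1/1 = 123.1 mol/min.
Outlet amounts (n = n₀ + ν ξ):
  E: 508.5 − 1(123.1) = 385.4
  A: 178.4 − 1(123.1) = 55.3
  B: 0 + 1(123.1) = 123.1
  D: 0 + 1(123.1) = 123.1
Total out = 686.9 mol/min; y_D = 123.1 / 686.9 = 0.1792.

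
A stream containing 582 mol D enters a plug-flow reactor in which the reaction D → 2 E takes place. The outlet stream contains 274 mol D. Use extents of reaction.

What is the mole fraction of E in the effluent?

0.692

For D: n = n₀ − 1ξ → 274 = 582 − 1ξ, giving ξ = 308 mol.
Outlet amounts (n = n₀ + ν ξ):
  D: 582 − 1(308) = 274
  E: 0 + 2(308) = 616
Total out = 890 mol; y_E = 616 / 890 = 0.6921.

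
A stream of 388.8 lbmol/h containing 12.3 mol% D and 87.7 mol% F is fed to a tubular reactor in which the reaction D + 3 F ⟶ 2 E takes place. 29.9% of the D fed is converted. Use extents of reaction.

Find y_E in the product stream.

D reacted = 0.299 × 47.82 = 14.3 lbmol/h; ν_D = −1, so ξ = 14.3/1 = 14.3 lbmol/h.
Outlet amounts (n = n₀ + ν ξ):
  D: 47.82 − 1(14.3) = 33.52
  F: 341 − 3(14.3) = 298.1
  E: 0 + 2(14.3) = 28.6
Total out = 360.2 lbmol/h; y_E = 28.6 / 360.2 = 0.07939.

0.0794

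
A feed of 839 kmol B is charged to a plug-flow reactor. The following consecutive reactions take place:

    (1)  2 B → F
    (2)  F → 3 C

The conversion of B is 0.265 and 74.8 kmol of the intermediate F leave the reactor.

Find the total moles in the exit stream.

Conversion of B: B consumed = 2ξ₁ = 0.265 × 839 → ξ₁ = 111.2 kmol.
F balance: n_F = 0 + 1ξ₁ − 1ξ₂ = 74.8 → ξ₂ = (1·111.2 − 74.8)/1 = 36.37 kmol.
Outlet amounts (n = n₀ + Σ ν·ξ):
  B: 839 − 2(111.2) = 616.7
  F: 0 + 1(111.2) − 1(36.37) = 74.8
  C: 0 + 3(36.37) = 109.1
Total out = 616.7 + 74.8 + 109.1 = 800.6 kmol.

801 kmol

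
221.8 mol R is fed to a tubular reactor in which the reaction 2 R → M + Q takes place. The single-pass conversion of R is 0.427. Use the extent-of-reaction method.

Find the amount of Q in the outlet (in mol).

47.4 mol

R reacted = 0.427 × 221.8 = 94.71 mol; ν_R = −2, so ξ = 94.71/2 = 47.35 mol.
Outlet amounts (n = n₀ + ν ξ):
  R: 221.8 − 2(47.35) = 127.1
  M: 0 + 1(47.35) = 47.35
  Q: 0 + 1(47.35) = 47.35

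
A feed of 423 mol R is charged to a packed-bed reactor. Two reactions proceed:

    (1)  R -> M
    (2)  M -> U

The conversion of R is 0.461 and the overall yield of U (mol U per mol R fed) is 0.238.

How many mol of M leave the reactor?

Conversion of R: R consumed = 1ξ₁ = 0.461 × 423 → ξ₁ = 195 mol.
Yield of U: 1ξ₂ / 423 = 0.238 → ξ₂ = 100.7 mol.
Outlet amounts (n = n₀ + Σ ν·ξ):
  R: 423 − 1(195) = 228
  M: 0 + 1(195) − 1(100.7) = 94.33
  U: 0 + 1(100.7) = 100.7

94.3 mol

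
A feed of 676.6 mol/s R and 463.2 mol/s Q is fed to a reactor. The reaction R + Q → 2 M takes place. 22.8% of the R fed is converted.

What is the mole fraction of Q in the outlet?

R reacted = 0.228 × 676.6 = 154.3 mol/s; ν_R = −1, so ξ = 154.3/1 = 154.3 mol/s.
Outlet amounts (n = n₀ + ν ξ):
  R: 676.6 − 1(154.3) = 522.3
  Q: 463.2 − 1(154.3) = 308.9
  M: 0 + 2(154.3) = 308.5
Total out = 1140 mol/s; y_Q = 308.9 / 1140 = 0.271.

0.271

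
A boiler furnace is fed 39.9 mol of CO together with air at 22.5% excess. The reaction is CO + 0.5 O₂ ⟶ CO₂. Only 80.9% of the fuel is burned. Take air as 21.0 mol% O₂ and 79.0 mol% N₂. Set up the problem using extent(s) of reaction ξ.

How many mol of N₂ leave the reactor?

Stoichiometric O₂ = 0.5 × 39.9 = 19.95 mol; O₂ fed = 19.95 × 1.225 = 24.44 mol.
N₂ fed = 24.44 × 79/21 = 91.94 mol.
Fuel reacted = 0.809 × 39.9 → ξ = 32.28 mol.
Outlet (n = n₀ + ν ξ):
  CO: 39.9 − 1(32.28) = 7.621
  O₂: 24.44 − 0.5(32.28) = 8.299
  N₂: 91.94 (inert)
  CO₂: 0 + 1(32.28) = 32.28

91.9 mol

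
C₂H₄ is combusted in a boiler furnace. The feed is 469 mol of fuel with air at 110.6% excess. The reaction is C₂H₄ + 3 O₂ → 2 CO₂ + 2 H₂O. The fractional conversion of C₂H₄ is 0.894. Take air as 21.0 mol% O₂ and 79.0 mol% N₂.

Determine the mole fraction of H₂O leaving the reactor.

0.0575

Stoichiometric O₂ = 3 × 469 = 1407 mol; O₂ fed = 1407 × 2.106 = 2963 mol.
N₂ fed = 2963 × 79/21 = 11150 mol.
Fuel reacted = 0.894 × 469 → ξ = 419.3 mol.
Outlet (n = n₀ + ν ξ):
  C₂H₄: 469 − 1(419.3) = 49.71
  O₂: 2963 − 3(419.3) = 1705
  N₂: 11150 (inert)
  CO₂: 0 + 2(419.3) = 838.6
  H₂O: 0 + 2(419.3) = 838.6
Total out = 14580 mol; y_H₂O = 838.6 / 14580 = 0.05752.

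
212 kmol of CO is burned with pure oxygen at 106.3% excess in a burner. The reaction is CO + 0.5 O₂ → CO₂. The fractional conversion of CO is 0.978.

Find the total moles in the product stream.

Stoichiometric O₂ = 0.5 × 212 = 106 kmol; O₂ fed = 106 × 2.063 = 218.7 kmol.
Fuel reacted = 0.978 × 212 → ξ = 207.3 kmol.
Outlet (n = n₀ + ν ξ):
  CO: 212 − 1(207.3) = 4.664
  O₂: 218.7 − 0.5(207.3) = 115
  CO₂: 0 + 1(207.3) = 207.3
Total out = 4.664 + 115 + 207.3 = 327 kmol.

327 kmol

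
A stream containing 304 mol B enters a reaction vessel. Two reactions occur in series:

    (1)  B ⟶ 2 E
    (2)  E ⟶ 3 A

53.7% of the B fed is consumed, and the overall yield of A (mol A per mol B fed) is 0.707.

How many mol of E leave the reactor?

Conversion of B: B consumed = 1ξ₁ = 0.537 × 304 → ξ₁ = 163.2 mol.
Yield of A: 3ξ₂ / 304 = 0.707 → ξ₂ = 71.64 mol.
Outlet amounts (n = n₀ + Σ ν·ξ):
  B: 304 − 1(163.2) = 140.8
  E: 0 + 2(163.2) − 1(71.64) = 254.9
  A: 0 + 3(71.64) = 214.9

255 mol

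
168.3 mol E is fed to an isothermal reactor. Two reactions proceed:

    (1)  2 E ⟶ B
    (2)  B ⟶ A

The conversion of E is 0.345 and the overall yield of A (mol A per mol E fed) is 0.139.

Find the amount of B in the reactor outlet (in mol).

Conversion of E: E consumed = 2ξ₁ = 0.345 × 168.3 → ξ₁ = 29.03 mol.
Yield of A: 1ξ₂ / 168.3 = 0.139 → ξ₂ = 23.39 mol.
Outlet amounts (n = n₀ + Σ ν·ξ):
  E: 168.3 − 2(29.03) = 110.2
  B: 0 + 1(29.03) − 1(23.39) = 5.638
  A: 0 + 1(23.39) = 23.39

5.64 mol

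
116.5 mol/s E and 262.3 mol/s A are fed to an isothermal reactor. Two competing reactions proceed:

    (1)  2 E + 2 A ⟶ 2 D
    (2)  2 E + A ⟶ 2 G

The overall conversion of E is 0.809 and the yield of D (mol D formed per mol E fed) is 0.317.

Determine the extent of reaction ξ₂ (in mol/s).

ξ₂ = 28.7 mol/s

Yield of D: 2ξ₁ / 116.5 = 0.317 → ξ₁ = 18.47 mol/s.
Conversion of E: 2ξ₁ + 2ξ₂ = 0.809 × 116.5 = 94.25 → ξ₂ = 28.66 mol/s.
Outlet amounts (n = n₀ + Σ ν·ξ):
  E: 116.5 − 2(18.47) − 2(28.66) = 22.25
  A: 262.3 − 2(18.47) − 1(28.66) = 196.7
  D: 0 + 2(18.47) = 36.93
  G: 0 + 2(28.66) = 57.32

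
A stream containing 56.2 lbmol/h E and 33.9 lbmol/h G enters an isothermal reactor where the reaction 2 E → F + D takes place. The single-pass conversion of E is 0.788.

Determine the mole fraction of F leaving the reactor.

E reacted = 0.788 × 56.2 = 44.29 lbmol/h; ν_E = −2, so ξ = 44.29/2 = 22.14 lbmol/h.
Outlet amounts (n = n₀ + ν ξ):
  E: 56.2 − 2(22.14) = 11.91
  F: 0 + 1(22.14) = 22.14
  D: 0 + 1(22.14) = 22.14
  G: 33.9 (inert)
Total out = 90.1 lbmol/h; y_F = 22.14 / 90.1 = 0.2458.

0.246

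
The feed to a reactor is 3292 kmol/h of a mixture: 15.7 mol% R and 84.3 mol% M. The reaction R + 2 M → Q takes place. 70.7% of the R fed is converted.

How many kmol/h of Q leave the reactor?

365 kmol/h

R reacted = 0.707 × 516.8 = 365.4 kmol/h; ν_R = −1, so ξ = 365.4/1 = 365.4 kmol/h.
Outlet amounts (n = n₀ + ν ξ):
  R: 516.8 − 1(365.4) = 151.4
  M: 2775 − 2(365.4) = 2044
  Q: 0 + 1(365.4) = 365.4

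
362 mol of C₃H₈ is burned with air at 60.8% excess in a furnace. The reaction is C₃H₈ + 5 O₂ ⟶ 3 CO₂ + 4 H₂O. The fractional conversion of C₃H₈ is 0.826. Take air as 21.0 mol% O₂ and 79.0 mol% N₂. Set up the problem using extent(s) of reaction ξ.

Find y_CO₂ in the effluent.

Stoichiometric O₂ = 5 × 362 = 1810 mol; O₂ fed = 1810 × 1.608 = 2910 mol.
N₂ fed = 2910 × 79/21 = 10950 mol.
Fuel reacted = 0.826 × 362 → ξ = 299 mol.
Outlet (n = n₀ + ν ξ):
  C₃H₈: 362 − 1(299) = 62.99
  O₂: 2910 − 5(299) = 1415
  N₂: 10950 (inert)
  CO₂: 0 + 3(299) = 897
  H₂O: 0 + 4(299) = 1196
Total out = 14520 mol; y_CO₂ = 897 / 14520 = 0.06178.

0.0618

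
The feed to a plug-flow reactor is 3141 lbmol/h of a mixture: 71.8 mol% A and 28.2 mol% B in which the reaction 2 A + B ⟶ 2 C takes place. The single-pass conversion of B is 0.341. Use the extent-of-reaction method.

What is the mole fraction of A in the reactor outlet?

0.582

B reacted = 0.341 × 885.8 = 302 lbmol/h; ν_B = −1, so ξ = 302/1 = 302 lbmol/h.
Outlet amounts (n = n₀ + ν ξ):
  A: 2255 − 2(302) = 1651
  B: 885.8 − 1(302) = 583.7
  C: 0 + 2(302) = 604.1
Total out = 2839 lbmol/h; y_A = 1651 / 2839 = 0.5816.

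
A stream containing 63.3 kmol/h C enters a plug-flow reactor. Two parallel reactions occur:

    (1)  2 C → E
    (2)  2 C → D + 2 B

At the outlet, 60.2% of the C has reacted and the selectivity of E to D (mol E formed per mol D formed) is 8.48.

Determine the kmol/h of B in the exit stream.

Conversion of C: C consumed = 0.602 × 63.3 = 38.11 kmol/h = 2ξ₁ + 2ξ₂.
Selectivity: 1ξ₁ / (1ξ₂) = 8.48 → ξ₁ = 8.48 ξ₂.
Substitute: (2·8.48 + 2) ξ₂ = 38.11 → ξ₂ = 2.01 kmol/h, ξ₁ = 17.04 kmol/h.
Outlet amounts (n = n₀ + Σ ν·ξ):
  C: 63.3 − 2(17.04) − 2(2.01) = 25.19
  E: 0 + 1(17.04) = 17.04
  D: 0 + 1(2.01) = 2.01
  B: 0 + 2(2.01) = 4.02

4.02 kmol/h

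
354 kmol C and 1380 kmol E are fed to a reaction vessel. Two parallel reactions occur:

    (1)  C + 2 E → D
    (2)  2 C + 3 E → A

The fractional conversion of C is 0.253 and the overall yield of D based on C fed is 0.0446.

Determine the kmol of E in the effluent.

Yield of D: 1ξ₁ / 354 = 0.0446 → ξ₁ = 15.79 kmol.
Conversion of C: 1ξ₁ + 2ξ₂ = 0.253 × 354 = 89.56 → ξ₂ = 36.89 kmol.
Outlet amounts (n = n₀ + Σ ν·ξ):
  C: 354 − 1(15.79) − 2(36.89) = 264.4
  E: 1380 − 2(15.79) − 3(36.89) = 1238
  D: 0 + 1(15.79) = 15.79
  A: 0 + 1(36.89) = 36.89

1240 kmol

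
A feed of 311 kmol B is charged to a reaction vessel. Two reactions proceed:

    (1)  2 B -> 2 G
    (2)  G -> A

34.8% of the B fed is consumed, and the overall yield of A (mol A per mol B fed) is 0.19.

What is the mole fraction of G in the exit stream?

Conversion of B: B consumed = 2ξ₁ = 0.348 × 311 → ξ₁ = 54.11 kmol.
Yield of A: 1ξ₂ / 311 = 0.19 → ξ₂ = 59.09 kmol.
Outlet amounts (n = n₀ + Σ ν·ξ):
  B: 311 − 2(54.11) = 202.8
  G: 0 + 2(54.11) − 1(59.09) = 49.14
  A: 0 + 1(59.09) = 59.09
Total out = 311 kmol; y_G = 49.14 / 311 = 0.158.

0.158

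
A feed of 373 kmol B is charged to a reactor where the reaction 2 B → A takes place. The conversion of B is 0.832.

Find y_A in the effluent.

B reacted = 0.832 × 373 = 310.3 kmol; ν_B = −2, so ξ = 310.3/2 = 155.2 kmol.
Outlet amounts (n = n₀ + ν ξ):
  B: 373 − 2(155.2) = 62.66
  A: 0 + 1(155.2) = 155.2
Total out = 217.8 kmol; y_A = 155.2 / 217.8 = 0.7123.

0.712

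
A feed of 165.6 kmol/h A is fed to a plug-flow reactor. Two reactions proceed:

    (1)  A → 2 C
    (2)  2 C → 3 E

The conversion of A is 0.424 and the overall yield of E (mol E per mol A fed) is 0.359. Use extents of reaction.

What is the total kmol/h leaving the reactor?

256 kmol/h

Conversion of A: A consumed = 1ξ₁ = 0.424 × 165.6 → ξ₁ = 70.21 kmol/h.
Yield of E: 3ξ₂ / 165.6 = 0.359 → ξ₂ = 19.82 kmol/h.
Outlet amounts (n = n₀ + Σ ν·ξ):
  A: 165.6 − 1(70.21) = 95.39
  C: 0 + 2(70.21) − 2(19.82) = 100.8
  E: 0 + 3(19.82) = 59.45
Total out = 95.39 + 100.8 + 59.45 = 255.6 kmol/h.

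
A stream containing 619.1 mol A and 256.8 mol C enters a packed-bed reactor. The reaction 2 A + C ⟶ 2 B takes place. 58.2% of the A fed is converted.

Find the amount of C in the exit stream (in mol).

76.6 mol

A reacted = 0.582 × 619.1 = 360.3 mol; ν_A = −2, so ξ = 360.3/2 = 180.2 mol.
Outlet amounts (n = n₀ + ν ξ):
  A: 619.1 − 2(180.2) = 258.8
  C: 256.8 − 1(180.2) = 76.64
  B: 0 + 2(180.2) = 360.3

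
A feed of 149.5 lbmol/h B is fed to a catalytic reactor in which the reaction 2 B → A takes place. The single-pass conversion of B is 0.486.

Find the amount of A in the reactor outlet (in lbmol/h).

36.3 lbmol/h

B reacted = 0.486 × 149.5 = 72.66 lbmol/h; ν_B = −2, so ξ = 72.66/2 = 36.33 lbmol/h.
Outlet amounts (n = n₀ + ν ξ):
  B: 149.5 − 2(36.33) = 76.84
  A: 0 + 1(36.33) = 36.33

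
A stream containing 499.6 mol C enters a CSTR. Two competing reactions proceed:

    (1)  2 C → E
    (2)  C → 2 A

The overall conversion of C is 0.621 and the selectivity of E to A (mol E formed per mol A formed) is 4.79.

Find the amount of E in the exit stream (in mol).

147 mol

Conversion of C: C consumed = 0.621 × 499.6 = 310.3 mol = 2ξ₁ + 1ξ₂.
Selectivity: 1ξ₁ / (2ξ₂) = 4.79 → ξ₁ = 9.58 ξ₂.
Substitute: (2·9.58 + 1) ξ₂ = 310.3 → ξ₂ = 15.39 mol, ξ₁ = 147.4 mol.
Outlet amounts (n = n₀ + Σ ν·ξ):
  C: 499.6 − 2(147.4) − 1(15.39) = 189.3
  E: 0 + 1(147.4) = 147.4
  A: 0 + 2(15.39) = 30.78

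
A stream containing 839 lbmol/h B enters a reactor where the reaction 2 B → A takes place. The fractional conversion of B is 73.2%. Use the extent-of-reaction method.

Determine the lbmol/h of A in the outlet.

307 lbmol/h

B reacted = 0.732 × 839 = 614.1 lbmol/h; ν_B = −2, so ξ = 614.1/2 = 307.1 lbmol/h.
Outlet amounts (n = n₀ + ν ξ):
  B: 839 − 2(307.1) = 224.9
  A: 0 + 1(307.1) = 307.1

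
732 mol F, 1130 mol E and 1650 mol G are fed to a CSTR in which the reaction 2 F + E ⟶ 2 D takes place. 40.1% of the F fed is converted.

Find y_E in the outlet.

0.292

F reacted = 0.401 × 732 = 293.5 mol; ν_F = −2, so ξ = 293.5/2 = 146.8 mol.
Outlet amounts (n = n₀ + ν ξ):
  F: 732 − 2(146.8) = 438.5
  E: 1130 − 1(146.8) = 983.2
  D: 0 + 2(146.8) = 293.5
  G: 1650 (inert)
Total out = 3365 mol; y_E = 983.2 / 3365 = 0.2922.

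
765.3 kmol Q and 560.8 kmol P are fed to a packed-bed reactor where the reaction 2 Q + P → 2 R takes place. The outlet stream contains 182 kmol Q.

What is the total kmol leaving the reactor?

For Q: n = n₀ − 2ξ → 182 = 765.3 − 2ξ, giving ξ = 291.6 kmol.
Outlet amounts (n = n₀ + ν ξ):
  Q: 765.3 − 2(291.6) = 182
  P: 560.8 − 1(291.6) = 269.1
  R: 0 + 2(291.6) = 583.3
Total out = 182 + 269.1 + 583.3 = 1034 kmol.

1030 kmol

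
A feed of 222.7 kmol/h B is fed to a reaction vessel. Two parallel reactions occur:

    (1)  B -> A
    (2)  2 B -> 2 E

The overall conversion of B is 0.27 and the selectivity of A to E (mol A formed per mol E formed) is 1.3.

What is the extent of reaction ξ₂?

ξ₂ = 13.1 kmol/h

Conversion of B: B consumed = 0.27 × 222.7 = 60.13 kmol/h = 1ξ₁ + 2ξ₂.
Selectivity: 1ξ₁ / (2ξ₂) = 1.3 → ξ₁ = 2.6 ξ₂.
Substitute: (1·2.6 + 2) ξ₂ = 60.13 → ξ₂ = 13.07 kmol/h, ξ₁ = 33.99 kmol/h.
Outlet amounts (n = n₀ + Σ ν·ξ):
  B: 222.7 − 1(33.99) − 2(13.07) = 162.6
  A: 0 + 1(33.99) = 33.99
  E: 0 + 2(13.07) = 26.14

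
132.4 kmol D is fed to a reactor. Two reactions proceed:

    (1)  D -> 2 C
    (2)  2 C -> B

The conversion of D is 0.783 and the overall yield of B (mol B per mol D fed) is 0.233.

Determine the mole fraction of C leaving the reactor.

Conversion of D: D consumed = 1ξ₁ = 0.783 × 132.4 → ξ₁ = 103.7 kmol.
Yield of B: 1ξ₂ / 132.4 = 0.233 → ξ₂ = 30.85 kmol.
Outlet amounts (n = n₀ + Σ ν·ξ):
  D: 132.4 − 1(103.7) = 28.73
  C: 0 + 2(103.7) − 2(30.85) = 145.6
  B: 0 + 1(30.85) = 30.85
Total out = 205.2 kmol; y_C = 145.6 / 205.2 = 0.7097.

0.71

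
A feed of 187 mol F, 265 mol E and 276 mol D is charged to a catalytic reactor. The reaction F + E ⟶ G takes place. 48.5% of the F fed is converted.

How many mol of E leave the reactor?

174 mol

F reacted = 0.485 × 187 = 90.69 mol; ν_F = −1, so ξ = 90.69/1 = 90.69 mol.
Outlet amounts (n = n₀ + ν ξ):
  F: 187 − 1(90.69) = 96.31
  E: 265 − 1(90.69) = 174.3
  G: 0 + 1(90.69) = 90.69
  D: 276 (inert)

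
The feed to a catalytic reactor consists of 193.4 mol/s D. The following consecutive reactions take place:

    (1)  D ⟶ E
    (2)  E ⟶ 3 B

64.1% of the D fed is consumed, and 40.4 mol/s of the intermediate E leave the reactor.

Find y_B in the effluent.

0.695

Conversion of D: D consumed = 1ξ₁ = 0.641 × 193.4 → ξ₁ = 124 mol/s.
E balance: n_E = 0 + 1ξ₁ − 1ξ₂ = 40.4 → ξ₂ = (1·124 − 40.4)/1 = 83.57 mol/s.
Outlet amounts (n = n₀ + Σ ν·ξ):
  D: 193.4 − 1(124) = 69.43
  E: 0 + 1(124) − 1(83.57) = 40.4
  B: 0 + 3(83.57) = 250.7
Total out = 360.5 mol/s; y_B = 250.7 / 360.5 = 0.6954.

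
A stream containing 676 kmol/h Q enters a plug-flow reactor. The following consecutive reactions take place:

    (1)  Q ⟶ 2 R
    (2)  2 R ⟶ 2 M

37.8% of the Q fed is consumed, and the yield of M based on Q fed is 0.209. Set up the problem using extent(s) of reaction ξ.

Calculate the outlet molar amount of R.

370 kmol/h

Conversion of Q: Q consumed = 1ξ₁ = 0.378 × 676 → ξ₁ = 255.5 kmol/h.
Yield of M: 2ξ₂ / 676 = 0.209 → ξ₂ = 70.64 kmol/h.
Outlet amounts (n = n₀ + Σ ν·ξ):
  Q: 676 − 1(255.5) = 420.5
  R: 0 + 2(255.5) − 2(70.64) = 369.8
  M: 0 + 2(70.64) = 141.3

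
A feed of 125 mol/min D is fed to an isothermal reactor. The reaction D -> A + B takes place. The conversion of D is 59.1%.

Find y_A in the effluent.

0.371

D reacted = 0.591 × 125 = 73.88 mol/min; ν_D = −1, so ξ = 73.88/1 = 73.88 mol/min.
Outlet amounts (n = n₀ + ν ξ):
  D: 125 − 1(73.88) = 51.12
  A: 0 + 1(73.88) = 73.88
  B: 0 + 1(73.88) = 73.88
Total out = 198.9 mol/min; y_A = 73.88 / 198.9 = 0.3715.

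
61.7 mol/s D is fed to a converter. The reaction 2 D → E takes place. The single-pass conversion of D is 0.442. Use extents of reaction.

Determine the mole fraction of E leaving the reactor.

D reacted = 0.442 × 61.7 = 27.27 mol/s; ν_D = −2, so ξ = 27.27/2 = 13.64 mol/s.
Outlet amounts (n = n₀ + ν ξ):
  D: 61.7 − 2(13.64) = 34.43
  E: 0 + 1(13.64) = 13.64
Total out = 48.06 mol/s; y_E = 13.64 / 48.06 = 0.2837.

0.284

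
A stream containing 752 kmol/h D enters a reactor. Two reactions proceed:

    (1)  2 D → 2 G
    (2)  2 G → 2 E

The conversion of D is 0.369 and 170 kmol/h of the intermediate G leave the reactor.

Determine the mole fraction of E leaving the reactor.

0.143

Conversion of D: D consumed = 2ξ₁ = 0.369 × 752 → ξ₁ = 138.7 kmol/h.
G balance: n_G = 0 + 2ξ₁ − 2ξ₂ = 170 → ξ₂ = (2·138.7 − 170)/2 = 53.74 kmol/h.
Outlet amounts (n = n₀ + Σ ν·ξ):
  D: 752 − 2(138.7) = 474.5
  G: 0 + 2(138.7) − 2(53.74) = 170
  E: 0 + 2(53.74) = 107.5
Total out = 752 kmol/h; y_E = 107.5 / 752 = 0.1429.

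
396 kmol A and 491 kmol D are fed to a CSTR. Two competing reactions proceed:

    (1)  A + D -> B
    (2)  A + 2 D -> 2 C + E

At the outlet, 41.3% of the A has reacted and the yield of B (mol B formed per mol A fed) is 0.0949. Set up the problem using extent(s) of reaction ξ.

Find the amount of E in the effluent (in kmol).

126 kmol

Yield of B: 1ξ₁ / 396 = 0.0949 → ξ₁ = 37.58 kmol.
Conversion of A: 1ξ₁ + 1ξ₂ = 0.413 × 396 = 163.5 → ξ₂ = 126 kmol.
Outlet amounts (n = n₀ + Σ ν·ξ):
  A: 396 − 1(37.58) − 1(126) = 232.5
  D: 491 − 1(37.58) − 2(126) = 201.5
  B: 0 + 1(37.58) = 37.58
  C: 0 + 2(126) = 251.9
  E: 0 + 1(126) = 126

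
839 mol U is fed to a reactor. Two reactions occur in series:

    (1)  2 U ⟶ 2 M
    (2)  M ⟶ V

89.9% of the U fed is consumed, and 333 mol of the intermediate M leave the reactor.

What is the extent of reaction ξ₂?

ξ₂ = 421 mol

Conversion of U: U consumed = 2ξ₁ = 0.899 × 839 → ξ₁ = 377.1 mol.
M balance: n_M = 0 + 2ξ₁ − 1ξ₂ = 333 → ξ₂ = (2·377.1 − 333)/1 = 421.3 mol.
Outlet amounts (n = n₀ + Σ ν·ξ):
  U: 839 − 2(377.1) = 84.74
  M: 0 + 2(377.1) − 1(421.3) = 333
  V: 0 + 1(421.3) = 421.3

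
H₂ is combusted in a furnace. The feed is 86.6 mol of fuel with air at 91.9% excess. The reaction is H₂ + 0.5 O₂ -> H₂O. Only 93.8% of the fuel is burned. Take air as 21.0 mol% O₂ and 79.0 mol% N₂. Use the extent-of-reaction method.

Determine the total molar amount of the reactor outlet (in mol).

Stoichiometric O₂ = 0.5 × 86.6 = 43.3 mol; O₂ fed = 43.3 × 1.919 = 83.09 mol.
N₂ fed = 83.09 × 79/21 = 312.6 mol.
Fuel reacted = 0.938 × 86.6 → ξ = 81.23 mol.
Outlet (n = n₀ + ν ξ):
  H₂: 86.6 − 1(81.23) = 5.369
  O₂: 83.09 − 0.5(81.23) = 42.48
  N₂: 312.6 (inert)
  H₂O: 0 + 1(81.23) = 81.23
Total out = 5.369 + 42.48 + 312.6 + 81.23 = 441.7 mol.

442 mol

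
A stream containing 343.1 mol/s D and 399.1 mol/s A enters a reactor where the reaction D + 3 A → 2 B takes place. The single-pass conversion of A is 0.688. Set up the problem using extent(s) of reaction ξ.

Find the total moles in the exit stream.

559 mol/s

A reacted = 0.688 × 399.1 = 274.6 mol/s; ν_A = −3, so ξ = 274.6/3 = 91.53 mol/s.
Outlet amounts (n = n₀ + ν ξ):
  D: 343.1 − 1(91.53) = 251.6
  A: 399.1 − 3(91.53) = 124.5
  B: 0 + 2(91.53) = 183.1
Total out = 251.6 + 124.5 + 183.1 = 559.1 mol/s.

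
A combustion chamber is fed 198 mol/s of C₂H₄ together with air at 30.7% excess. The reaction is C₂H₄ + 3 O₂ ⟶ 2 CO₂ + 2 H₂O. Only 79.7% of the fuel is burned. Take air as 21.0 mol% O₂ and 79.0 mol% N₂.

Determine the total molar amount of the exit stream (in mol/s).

Stoichiometric O₂ = 3 × 198 = 594 mol/s; O₂ fed = 594 × 1.307 = 776.4 mol/s.
N₂ fed = 776.4 × 79/21 = 2921 mol/s.
Fuel reacted = 0.797 × 198 → ξ = 157.8 mol/s.
Outlet (n = n₀ + ν ξ):
  C₂H₄: 198 − 1(157.8) = 40.19
  O₂: 776.4 − 3(157.8) = 302.9
  N₂: 2921 (inert)
  CO₂: 0 + 2(157.8) = 315.6
  H₂O: 0 + 2(157.8) = 315.6
Total out = 40.19 + 302.9 + 2921 + 315.6 + 315.6 = 3895 mol/s.

3890 mol/s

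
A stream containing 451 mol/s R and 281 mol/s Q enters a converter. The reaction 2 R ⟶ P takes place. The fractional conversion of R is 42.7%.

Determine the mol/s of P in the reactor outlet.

96.3 mol/s

R reacted = 0.427 × 451 = 192.6 mol/s; ν_R = −2, so ξ = 192.6/2 = 96.29 mol/s.
Outlet amounts (n = n₀ + ν ξ):
  R: 451 − 2(96.29) = 258.4
  P: 0 + 1(96.29) = 96.29
  Q: 281 (inert)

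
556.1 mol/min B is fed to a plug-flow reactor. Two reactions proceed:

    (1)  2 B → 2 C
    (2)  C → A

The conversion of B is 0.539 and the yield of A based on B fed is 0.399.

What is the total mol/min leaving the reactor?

Conversion of B: B consumed = 2ξ₁ = 0.539 × 556.1 → ξ₁ = 149.9 mol/min.
Yield of A: 1ξ₂ / 556.1 = 0.399 → ξ₂ = 221.9 mol/min.
Outlet amounts (n = n₀ + Σ ν·ξ):
  B: 556.1 − 2(149.9) = 256.4
  C: 0 + 2(149.9) − 1(221.9) = 77.85
  A: 0 + 1(221.9) = 221.9
Total out = 256.4 + 77.85 + 221.9 = 556.1 mol/min.

556 mol/min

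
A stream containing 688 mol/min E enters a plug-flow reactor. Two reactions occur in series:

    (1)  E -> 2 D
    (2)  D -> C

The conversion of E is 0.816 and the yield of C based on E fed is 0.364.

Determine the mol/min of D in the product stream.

872 mol/min

Conversion of E: E consumed = 1ξ₁ = 0.816 × 688 → ξ₁ = 561.4 mol/min.
Yield of C: 1ξ₂ / 688 = 0.364 → ξ₂ = 250.4 mol/min.
Outlet amounts (n = n₀ + Σ ν·ξ):
  E: 688 − 1(561.4) = 126.6
  D: 0 + 2(561.4) − 1(250.4) = 872.4
  C: 0 + 1(250.4) = 250.4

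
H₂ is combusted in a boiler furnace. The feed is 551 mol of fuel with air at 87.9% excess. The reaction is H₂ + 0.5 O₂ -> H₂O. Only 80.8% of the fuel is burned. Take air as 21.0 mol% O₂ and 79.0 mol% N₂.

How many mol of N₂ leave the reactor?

1950 mol

Stoichiometric O₂ = 0.5 × 551 = 275.5 mol; O₂ fed = 275.5 × 1.879 = 517.7 mol.
N₂ fed = 517.7 × 79/21 = 1947 mol.
Fuel reacted = 0.808 × 551 → ξ = 445.2 mol.
Outlet (n = n₀ + ν ξ):
  H₂: 551 − 1(445.2) = 105.8
  O₂: 517.7 − 0.5(445.2) = 295.1
  N₂: 1947 (inert)
  H₂O: 0 + 1(445.2) = 445.2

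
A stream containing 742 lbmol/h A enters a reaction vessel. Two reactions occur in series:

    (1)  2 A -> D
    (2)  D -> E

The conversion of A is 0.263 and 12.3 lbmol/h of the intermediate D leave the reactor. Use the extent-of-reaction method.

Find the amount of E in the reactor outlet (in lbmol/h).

85.3 lbmol/h

Conversion of A: A consumed = 2ξ₁ = 0.263 × 742 → ξ₁ = 97.57 lbmol/h.
D balance: n_D = 0 + 1ξ₁ − 1ξ₂ = 12.3 → ξ₂ = (1·97.57 − 12.3)/1 = 85.27 lbmol/h.
Outlet amounts (n = n₀ + Σ ν·ξ):
  A: 742 − 2(97.57) = 546.9
  D: 0 + 1(97.57) − 1(85.27) = 12.3
  E: 0 + 1(85.27) = 85.27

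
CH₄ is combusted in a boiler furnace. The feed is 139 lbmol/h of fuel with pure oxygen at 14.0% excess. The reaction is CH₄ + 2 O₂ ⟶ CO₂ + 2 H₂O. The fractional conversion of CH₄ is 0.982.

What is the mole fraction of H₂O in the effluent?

Stoichiometric O₂ = 2 × 139 = 278 lbmol/h; O₂ fed = 278 × 1.140 = 316.9 lbmol/h.
Fuel reacted = 0.982 × 139 → ξ = 136.5 lbmol/h.
Outlet (n = n₀ + ν ξ):
  CH₄: 139 − 1(136.5) = 2.502
  O₂: 316.9 − 2(136.5) = 43.92
  CO₂: 0 + 1(136.5) = 136.5
  H₂O: 0 + 2(136.5) = 273
Total out = 455.9 lbmol/h; y_H₂O = 273 / 455.9 = 0.5988.

0.599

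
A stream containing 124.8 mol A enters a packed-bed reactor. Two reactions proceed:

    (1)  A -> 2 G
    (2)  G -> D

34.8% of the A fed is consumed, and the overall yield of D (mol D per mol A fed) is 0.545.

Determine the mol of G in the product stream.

Conversion of A: A consumed = 1ξ₁ = 0.348 × 124.8 → ξ₁ = 43.43 mol.
Yield of D: 1ξ₂ / 124.8 = 0.545 → ξ₂ = 68.02 mol.
Outlet amounts (n = n₀ + Σ ν·ξ):
  A: 124.8 − 1(43.43) = 81.37
  G: 0 + 2(43.43) − 1(68.02) = 18.84
  D: 0 + 1(68.02) = 68.02

18.8 mol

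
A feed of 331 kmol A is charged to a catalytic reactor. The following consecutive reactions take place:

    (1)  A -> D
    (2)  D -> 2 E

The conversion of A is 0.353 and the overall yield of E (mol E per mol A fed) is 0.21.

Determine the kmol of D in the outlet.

82.1 kmol

Conversion of A: A consumed = 1ξ₁ = 0.353 × 331 → ξ₁ = 116.8 kmol.
Yield of E: 2ξ₂ / 331 = 0.21 → ξ₂ = 34.75 kmol.
Outlet amounts (n = n₀ + Σ ν·ξ):
  A: 331 − 1(116.8) = 214.2
  D: 0 + 1(116.8) − 1(34.75) = 82.09
  E: 0 + 2(34.75) = 69.51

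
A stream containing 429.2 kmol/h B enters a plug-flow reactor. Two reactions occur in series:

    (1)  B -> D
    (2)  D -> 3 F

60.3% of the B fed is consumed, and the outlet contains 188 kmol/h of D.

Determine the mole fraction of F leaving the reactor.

0.372

Conversion of B: B consumed = 1ξ₁ = 0.603 × 429.2 → ξ₁ = 258.8 kmol/h.
D balance: n_D = 0 + 1ξ₁ − 1ξ₂ = 188 → ξ₂ = (1·258.8 − 188)/1 = 70.81 kmol/h.
Outlet amounts (n = n₀ + Σ ν·ξ):
  B: 429.2 − 1(258.8) = 170.4
  D: 0 + 1(258.8) − 1(70.81) = 188
  F: 0 + 3(70.81) = 212.4
Total out = 570.8 kmol/h; y_F = 212.4 / 570.8 = 0.3721.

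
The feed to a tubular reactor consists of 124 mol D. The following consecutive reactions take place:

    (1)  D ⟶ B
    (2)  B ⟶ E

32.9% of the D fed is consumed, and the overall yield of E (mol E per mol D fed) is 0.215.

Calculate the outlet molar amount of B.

14.1 mol

Conversion of D: D consumed = 1ξ₁ = 0.329 × 124 → ξ₁ = 40.8 mol.
Yield of E: 1ξ₂ / 124 = 0.215 → ξ₂ = 26.66 mol.
Outlet amounts (n = n₀ + Σ ν·ξ):
  D: 124 − 1(40.8) = 83.2
  B: 0 + 1(40.8) − 1(26.66) = 14.14
  E: 0 + 1(26.66) = 26.66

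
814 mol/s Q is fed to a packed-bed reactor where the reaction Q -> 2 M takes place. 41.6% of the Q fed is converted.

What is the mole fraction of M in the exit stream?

0.588

Q reacted = 0.416 × 814 = 338.6 mol/s; ν_Q = −1, so ξ = 338.6/1 = 338.6 mol/s.
Outlet amounts (n = n₀ + ν ξ):
  Q: 814 − 1(338.6) = 475.4
  M: 0 + 2(338.6) = 677.2
Total out = 1153 mol/s; y_M = 677.2 / 1153 = 0.5876.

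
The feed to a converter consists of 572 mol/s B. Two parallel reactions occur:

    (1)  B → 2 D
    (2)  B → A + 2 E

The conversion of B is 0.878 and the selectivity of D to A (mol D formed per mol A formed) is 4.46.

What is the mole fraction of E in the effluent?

Conversion of B: B consumed = 0.878 × 572 = 502.2 mol/s = 1ξ₁ + 1ξ₂.
Selectivity: 2ξ₁ / (1ξ₂) = 4.46 → ξ₁ = 2.23 ξ₂.
Substitute: (1·2.23 + 1) ξ₂ = 502.2 → ξ₂ = 155.5 mol/s, ξ₁ = 346.7 mol/s.
Outlet amounts (n = n₀ + Σ ν·ξ):
  B: 572 − 1(346.7) − 1(155.5) = 69.78
  D: 0 + 2(346.7) = 693.5
  A: 0 + 1(155.5) = 155.5
  E: 0 + 2(155.5) = 311
Total out = 1230 mol/s; y_E = 311 / 1230 = 0.2529.

0.253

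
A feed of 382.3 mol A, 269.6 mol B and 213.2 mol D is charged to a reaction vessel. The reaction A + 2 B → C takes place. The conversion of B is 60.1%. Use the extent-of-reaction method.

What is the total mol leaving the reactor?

703 mol

B reacted = 0.601 × 269.6 = 162 mol; ν_B = −2, so ξ = 162/2 = 81.01 mol.
Outlet amounts (n = n₀ + ν ξ):
  A: 382.3 − 1(81.01) = 301.3
  B: 269.6 − 2(81.01) = 107.6
  C: 0 + 1(81.01) = 81.01
  D: 213.2 (inert)
Total out = 301.3 + 107.6 + 81.01 + 213.2 = 703.1 mol.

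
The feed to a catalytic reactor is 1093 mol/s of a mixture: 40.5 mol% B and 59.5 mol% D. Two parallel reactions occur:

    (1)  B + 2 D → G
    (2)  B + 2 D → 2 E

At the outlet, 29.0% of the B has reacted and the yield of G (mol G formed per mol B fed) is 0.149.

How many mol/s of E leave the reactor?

125 mol/s

Yield of G: 1ξ₁ / 442.7 = 0.149 → ξ₁ = 65.96 mol/s.
Conversion of B: 1ξ₁ + 1ξ₂ = 0.29 × 442.7 = 128.4 → ξ₂ = 62.42 mol/s.
Outlet amounts (n = n₀ + Σ ν·ξ):
  B: 442.7 − 1(65.96) − 1(62.42) = 314.3
  D: 650.3 − 2(65.96) − 2(62.42) = 393.6
  G: 0 + 1(65.96) = 65.96
  E: 0 + 2(62.42) = 124.8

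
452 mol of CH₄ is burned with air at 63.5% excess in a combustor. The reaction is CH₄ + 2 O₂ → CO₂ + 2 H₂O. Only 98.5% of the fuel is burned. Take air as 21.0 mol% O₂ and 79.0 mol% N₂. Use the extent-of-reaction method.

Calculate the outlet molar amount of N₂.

5560 mol

Stoichiometric O₂ = 2 × 452 = 904 mol; O₂ fed = 904 × 1.635 = 1478 mol.
N₂ fed = 1478 × 79/21 = 5560 mol.
Fuel reacted = 0.985 × 452 → ξ = 445.2 mol.
Outlet (n = n₀ + ν ξ):
  CH₄: 452 − 1(445.2) = 6.78
  O₂: 1478 − 2(445.2) = 587.6
  N₂: 5560 (inert)
  CO₂: 0 + 1(445.2) = 445.2
  H₂O: 0 + 2(445.2) = 890.4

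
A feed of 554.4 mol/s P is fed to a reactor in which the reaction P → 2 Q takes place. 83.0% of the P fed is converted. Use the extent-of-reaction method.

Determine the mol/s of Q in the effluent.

P reacted = 0.83 × 554.4 = 460.2 mol/s; ν_P = −1, so ξ = 460.2/1 = 460.2 mol/s.
Outlet amounts (n = n₀ + ν ξ):
  P: 554.4 − 1(460.2) = 94.25
  Q: 0 + 2(460.2) = 920.3

920 mol/s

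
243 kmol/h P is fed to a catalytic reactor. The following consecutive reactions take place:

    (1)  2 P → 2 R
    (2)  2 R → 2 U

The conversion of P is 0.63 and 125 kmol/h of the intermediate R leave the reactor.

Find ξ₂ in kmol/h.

Conversion of P: P consumed = 2ξ₁ = 0.63 × 243 → ξ₁ = 76.55 kmol/h.
R balance: n_R = 0 + 2ξ₁ − 2ξ₂ = 125 → ξ₂ = (2·76.55 − 125)/2 = 14.05 kmol/h.
Outlet amounts (n = n₀ + Σ ν·ξ):
  P: 243 − 2(76.55) = 89.91
  R: 0 + 2(76.55) − 2(14.05) = 125
  U: 0 + 2(14.05) = 28.09

ξ₂ = 14 kmol/h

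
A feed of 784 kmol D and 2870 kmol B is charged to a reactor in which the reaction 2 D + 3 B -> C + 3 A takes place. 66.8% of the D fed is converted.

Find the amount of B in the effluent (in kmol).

D reacted = 0.668 × 784 = 523.7 kmol; ν_D = −2, so ξ = 523.7/2 = 261.9 kmol.
Outlet amounts (n = n₀ + ν ξ):
  D: 784 − 2(261.9) = 260.3
  B: 2870 − 3(261.9) = 2084
  C: 0 + 1(261.9) = 261.9
  A: 0 + 3(261.9) = 785.6

2080 kmol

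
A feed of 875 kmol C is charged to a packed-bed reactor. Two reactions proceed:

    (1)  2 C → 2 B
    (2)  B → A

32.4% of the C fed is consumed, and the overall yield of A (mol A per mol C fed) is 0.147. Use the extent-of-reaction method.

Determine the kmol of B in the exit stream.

Conversion of C: C consumed = 2ξ₁ = 0.324 × 875 → ξ₁ = 141.8 kmol.
Yield of A: 1ξ₂ / 875 = 0.147 → ξ₂ = 128.6 kmol.
Outlet amounts (n = n₀ + Σ ν·ξ):
  C: 875 − 2(141.8) = 591.5
  B: 0 + 2(141.8) − 1(128.6) = 154.9
  A: 0 + 1(128.6) = 128.6

155 kmol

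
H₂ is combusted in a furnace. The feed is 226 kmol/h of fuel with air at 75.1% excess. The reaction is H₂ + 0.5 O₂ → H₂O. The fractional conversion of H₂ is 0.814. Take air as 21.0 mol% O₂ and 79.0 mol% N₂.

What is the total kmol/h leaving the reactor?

1080 kmol/h

Stoichiometric O₂ = 0.5 × 226 = 113 kmol/h; O₂ fed = 113 × 1.751 = 197.9 kmol/h.
N₂ fed = 197.9 × 79/21 = 744.3 kmol/h.
Fuel reacted = 0.814 × 226 → ξ = 184 kmol/h.
Outlet (n = n₀ + ν ξ):
  H₂: 226 − 1(184) = 42.04
  O₂: 197.9 − 0.5(184) = 105.9
  N₂: 744.3 (inert)
  H₂O: 0 + 1(184) = 184
Total out = 42.04 + 105.9 + 744.3 + 184 = 1076 kmol/h.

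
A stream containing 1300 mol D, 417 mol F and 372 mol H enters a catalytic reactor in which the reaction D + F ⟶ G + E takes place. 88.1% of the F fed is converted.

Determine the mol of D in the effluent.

F reacted = 0.881 × 417 = 367.4 mol; ν_F = −1, so ξ = 367.4/1 = 367.4 mol.
Outlet amounts (n = n₀ + ν ξ):
  D: 1300 − 1(367.4) = 932.6
  F: 417 − 1(367.4) = 49.62
  G: 0 + 1(367.4) = 367.4
  E: 0 + 1(367.4) = 367.4
  H: 372 (inert)

933 mol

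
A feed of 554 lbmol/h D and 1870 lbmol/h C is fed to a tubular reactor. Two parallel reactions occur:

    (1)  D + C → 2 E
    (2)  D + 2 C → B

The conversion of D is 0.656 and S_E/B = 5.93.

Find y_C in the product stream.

Conversion of D: D consumed = 0.656 × 554 = 363.4 lbmol/h = 1ξ₁ + 1ξ₂.
Selectivity: 2ξ₁ / (1ξ₂) = 5.93 → ξ₁ = 2.965 ξ₂.
Substitute: (1·2.965 + 1) ξ₂ = 363.4 → ξ₂ = 91.66 lbmol/h, ξ₁ = 271.8 lbmol/h.
Outlet amounts (n = n₀ + Σ ν·ξ):
  D: 554 − 1(271.8) − 1(91.66) = 190.6
  C: 1870 − 1(271.8) − 2(91.66) = 1415
  E: 0 + 2(271.8) = 543.5
  B: 0 + 1(91.66) = 91.66
Total out = 2241 lbmol/h; y_C = 1415 / 2241 = 0.6315.

0.631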